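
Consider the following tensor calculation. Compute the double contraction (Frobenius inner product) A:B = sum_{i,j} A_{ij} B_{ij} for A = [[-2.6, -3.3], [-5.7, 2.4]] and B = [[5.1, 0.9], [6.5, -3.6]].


A:B = sum over all i,j of A_{ij} * B_{ij}.
Row 1: -2.6*5.1=-13.26, -3.3*0.9=-2.97 => row sum = -16.23
Row 2: -5.7*6.5=-37.05, 2.4*-3.6=-8.64 => row sum = -45.69
Total = -16.23 + -45.69 = -61.92

-61.92


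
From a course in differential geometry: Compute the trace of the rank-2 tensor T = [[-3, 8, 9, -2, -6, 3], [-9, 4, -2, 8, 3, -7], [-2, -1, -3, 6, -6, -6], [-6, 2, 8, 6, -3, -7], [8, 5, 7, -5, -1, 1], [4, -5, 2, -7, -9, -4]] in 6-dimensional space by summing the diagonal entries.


The contraction (trace) of a rank-2 tensor is the sum of its diagonal elements.
Diagonal entries: A[1,1] = -3, A[2,2] = 4, A[3,3] = -3, A[4,4] = 6, A[5,5] = -1, A[6,6] = -4
Tr(A) = -3 + 4 + -3 + 6 + -1 + -4 = -1

-1


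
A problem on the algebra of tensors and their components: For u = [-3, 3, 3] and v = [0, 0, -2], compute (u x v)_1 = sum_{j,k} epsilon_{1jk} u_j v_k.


(u x v)_1 = sum_{j,k} epsilon_{1jk} u_j v_k. Only permutations of (1,2,3) contribute; the two non-zero terms are:
eps_{123} u_2 v_3 = 1 * 3 * -2 = -6
eps_{132} u_3 v_2 = -1 * 3 * 0 = 0
(u x v)_1 = -6

-6


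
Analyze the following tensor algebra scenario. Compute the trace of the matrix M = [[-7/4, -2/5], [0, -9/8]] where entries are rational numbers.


The trace is the sum of diagonal entries.
Diagonal: M[1,1] = -7/4, M[2,2] = -9/8
Tr(M) = -7/4 + -9/8
Computing step by step:
After adding M[1,1]: -7/4
After adding M[2,2]: -23/8
Tr(M) = -23/8

-23/8


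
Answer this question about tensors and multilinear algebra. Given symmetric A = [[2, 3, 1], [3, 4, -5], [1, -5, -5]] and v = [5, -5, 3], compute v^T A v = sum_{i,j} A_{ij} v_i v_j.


First compute Av:
(Av)_1 = 2*5 + 3*-5 + 1*3 = -2
(Av)_2 = 3*5 + 4*-5 + -5*3 = -20
(Av)_3 = 1*5 + -5*-5 + -5*3 = 15
Av = [-2, -20, 15]
Then v^T (Av) = 5*-2 + -5*-20 + 3*15
= -10 + 100 + 45 = 135

135


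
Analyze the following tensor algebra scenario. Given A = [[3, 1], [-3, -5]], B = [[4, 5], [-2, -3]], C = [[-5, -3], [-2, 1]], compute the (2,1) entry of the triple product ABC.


(ABC)_{21} = sum_m (AB)_{2m} C_{m1}. First compute row 2 of AB.
(AB)_{21} = -3*4 + -5*-2 = -2
(AB)_{22} = -3*5 + -5*-3 = 0
Now contract with column 1 of C:
(AB)_{21} * C_{11} = -2 * -5 = 10
(AB)_{22} * C_{21} = 0 * -2 = 0
(ABC)_{21} = 10 + 0 = 10

10


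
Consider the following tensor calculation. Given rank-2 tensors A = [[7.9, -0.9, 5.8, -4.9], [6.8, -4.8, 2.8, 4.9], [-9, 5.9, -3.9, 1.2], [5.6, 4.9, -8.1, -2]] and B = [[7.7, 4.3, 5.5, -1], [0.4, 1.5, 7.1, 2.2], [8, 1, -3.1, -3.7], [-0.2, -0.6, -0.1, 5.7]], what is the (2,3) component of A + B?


Tensor addition is component-wise: (A + B)_{ij} = A_{ij} + B_{ij}.
A_{23} = 2.8
B_{23} = 7.1
(A + B)_{23} = 2.8 + 7.1 = 9.9

9.9


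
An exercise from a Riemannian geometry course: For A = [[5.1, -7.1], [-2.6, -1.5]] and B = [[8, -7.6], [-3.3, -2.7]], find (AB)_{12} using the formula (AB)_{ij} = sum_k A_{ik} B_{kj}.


(AB)_{ij} = sum_k A_{ik} B_{kj}.
For i=1, j=2:
A_{11} * B_{12} = 5.1 * -7.6 = -38.76
A_{12} * B_{22} = -7.1 * -2.7 = 19.17
Sum = -38.76 + 19.17 = -19.59

-19.59


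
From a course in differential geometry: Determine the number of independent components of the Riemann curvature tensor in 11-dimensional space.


The Riemann tensor in d dimensions has d^2(d^2 - 1)/12 independent components.
d = 11, so d^2 = 121
d^2 - 1 = 120
d^2(d^2 - 1) = 121 * 120 = 14520
Divide by 12: 14520 / 12 = 1210

1210


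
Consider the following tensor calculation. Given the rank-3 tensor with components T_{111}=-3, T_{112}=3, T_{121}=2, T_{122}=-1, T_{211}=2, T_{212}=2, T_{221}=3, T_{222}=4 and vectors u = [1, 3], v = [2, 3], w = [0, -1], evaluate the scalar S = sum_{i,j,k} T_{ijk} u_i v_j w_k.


S = sum over i,j,k of T_{ijk} u_i v_j w_k. Expanding all 8 terms:
T_{111}*u_1*v_1*w_1 = -3*1*2*0 = 0  (running total: 0)
T_{112}*u_1*v_1*w_2 = 3*1*2*-1 = -6  (running total: -6)
T_{121}*u_1*v_2*w_1 = 2*1*3*0 = 0  (running total: -6)
T_{122}*u_1*v_2*w_2 = -1*1*3*-1 = 3  (running total: -3)
T_{211}*u_2*v_1*w_1 = 2*3*2*0 = 0  (running total: -3)
T_{212}*u_2*v_1*w_2 = 2*3*2*-1 = -12  (running total: -15)
T_{221}*u_2*v_2*w_1 = 3*3*3*0 = 0  (running total: -15)
T_{222}*u_2*v_2*w_2 = 4*3*3*-1 = -36  (running total: -51)
S = -51

-51


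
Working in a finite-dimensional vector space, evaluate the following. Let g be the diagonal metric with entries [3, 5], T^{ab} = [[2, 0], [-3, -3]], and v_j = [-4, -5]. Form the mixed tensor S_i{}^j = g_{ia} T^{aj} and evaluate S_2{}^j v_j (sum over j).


Step 1: lower the first index. For a diagonal metric, g_{ia} T^{aj} = g_{ii} T^{ij} (no sum on i).
g_{22} = 5
S_2{}^1 = 5 * T^{21} = 5 * -3 = -15
S_2{}^2 = 5 * T^{22} = 5 * -3 = -15
Step 2: contract S_2{}^j with v_j.
S_2{}^1 * v_1 = -15 * -4 = 60
S_2{}^2 * v_2 = -15 * -5 = 75
Result = 60 + 75 = 135

135


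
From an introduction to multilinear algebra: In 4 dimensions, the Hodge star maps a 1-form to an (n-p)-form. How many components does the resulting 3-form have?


The Hodge dual of a p-form on an n-dimensional manifold is an (n-p)-form.
n = 4, p = 1, so dual degree = 4 - 1 = 3
The number of components is C(n, n-p) = C(4, 3) = 4

4


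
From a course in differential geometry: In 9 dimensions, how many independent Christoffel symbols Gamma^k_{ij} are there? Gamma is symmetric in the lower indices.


Christoffel symbols Gamma^k_{ij} are symmetric in i,j, so there are d * d(d+1)/2 independent symbols.
d = 9
d(d+1)/2 = 9 * 10 / 2 = 45
Total = 9 * 45 = 405

405


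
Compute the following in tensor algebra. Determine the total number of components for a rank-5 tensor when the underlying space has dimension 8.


The number of components of a rank-r tensor in d dimensions is d^r.
Here d = 8 and r = 5.
8^5 = 32768

32768


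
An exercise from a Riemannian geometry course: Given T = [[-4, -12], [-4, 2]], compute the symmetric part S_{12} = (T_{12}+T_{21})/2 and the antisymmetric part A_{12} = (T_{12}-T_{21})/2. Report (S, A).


T_{12} = -12
T_{21} = -4
S_{12} = (-12 + -4)/2 = -16/2 = -8
A_{12} = (-12 - -4)/2 = -8/2 = -4
Check: S + A = -8 + -4 = -12 = T_{12}.

(-8, -4)


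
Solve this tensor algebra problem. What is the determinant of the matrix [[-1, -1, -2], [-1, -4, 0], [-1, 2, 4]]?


Expanding along the first row, det(A) = a11*M_11 - a12*M_12 + a13*M_13, where M_1j is the (1,j) minor.
Minor M_11 = -4*4 - 0*2 = -16
Minor M_12 = -1*4 - 0*-1 = -4
Minor M_13 = -1*2 - -4*-1 = -6
det = -1*(-16) - -1*(-4) + -2*(-6)
    = 16 - 4 + 12
    = 24

24


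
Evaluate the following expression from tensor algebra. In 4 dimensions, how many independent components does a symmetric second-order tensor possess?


A symmetric rank-2 tensor in d dimensions has d(d+1)/2 independent components.
d = 4
d(d+1)/2 = 4 * 5 / 2 = 20 / 2 = 10

10


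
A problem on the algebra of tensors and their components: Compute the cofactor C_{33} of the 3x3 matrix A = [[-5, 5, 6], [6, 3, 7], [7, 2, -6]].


To find cofactor C_{33}, delete row 3 and column 3.
The resulting 2x2 submatrix is: [[-5, 5], [6, 3]]
Minor M_{33} = -5*3 - 5*6
  = -15 - 30 = -45
Sign = (-1)^(3+3) = (-1)^6 = 1
Cofactor C_{33} = 1 * -45 = -45

-45


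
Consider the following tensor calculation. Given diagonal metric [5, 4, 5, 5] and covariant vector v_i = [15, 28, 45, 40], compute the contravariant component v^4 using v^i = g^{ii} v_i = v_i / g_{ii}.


To raise an index with a diagonal metric: v^i = v_i / g_{ii}.
For index 4: v_4 = 40, g_{44} = 5
v^4 = 40 / 5 = 8

8


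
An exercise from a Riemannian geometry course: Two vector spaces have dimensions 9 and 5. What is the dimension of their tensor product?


The dimension of a tensor product is the product of dimensions.
dim(V) = 9, dim(W) = 5
dim(V (x) W) = 9 * 5 = 45

45


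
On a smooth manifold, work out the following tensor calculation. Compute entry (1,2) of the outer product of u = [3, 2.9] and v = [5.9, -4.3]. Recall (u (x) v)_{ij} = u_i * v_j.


The outer product entry T_{ij} = u_i * v_j.
We need i=1, j=2.
u_1 = 3, v_2 = -4.3
T_{1,2} = 3 * -4.3 = -12.9

-12.9


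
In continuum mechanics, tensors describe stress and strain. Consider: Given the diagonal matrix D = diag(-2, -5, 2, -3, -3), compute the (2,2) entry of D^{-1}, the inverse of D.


For a diagonal matrix, the inverse has entries (D^{-1})_{ii} = 1/d_{ii}.
The diagonal entries are: d_{11} = -2, d_{22} = -5, d_{33} = 2, d_{44} = -3, d_{55} = -3
We need (D^{-1})_{22} = 1/d_{22} = 1/-5 = -1/5

-1/5


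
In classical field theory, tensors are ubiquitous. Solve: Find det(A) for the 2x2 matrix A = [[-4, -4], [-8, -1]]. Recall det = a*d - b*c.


For a 2x2 matrix [[a, b], [c, d]], det = a*d - b*c.
a = -4, b = -4, c = -8, d = -1
a*d = -4 * -1 = 4
b*c = -4 * -8 = 32
det = 4 - 32 = -28

-28


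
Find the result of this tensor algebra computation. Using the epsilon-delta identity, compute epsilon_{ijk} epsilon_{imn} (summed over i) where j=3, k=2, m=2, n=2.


Using the identity: epsilon_{ijk} epsilon_{imn} = delta_{jm} delta_{kn} - delta_{jn} delta_{km}.
delta_{32} = 0
delta_{22} = 1
delta_{32} = 0
delta_{22} = 1
Result = 0 * 1 - 0 * 1 = 0 - 0 = 0

0


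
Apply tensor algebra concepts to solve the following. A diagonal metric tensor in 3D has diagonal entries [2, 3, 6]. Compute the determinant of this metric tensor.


For a diagonal metric, the determinant is the product of diagonal entries.
Diagonal entries: 2, 3, 6
det(g) = 2 * 3 * 6 = 36

36


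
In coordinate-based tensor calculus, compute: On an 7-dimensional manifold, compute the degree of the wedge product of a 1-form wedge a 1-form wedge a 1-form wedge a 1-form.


The degree of a wedge product is the sum of the degrees of the individual forms.
Degrees: 1, 1, 1, 1
Total degree = 1 + 1 + 1 + 1 = 4

4


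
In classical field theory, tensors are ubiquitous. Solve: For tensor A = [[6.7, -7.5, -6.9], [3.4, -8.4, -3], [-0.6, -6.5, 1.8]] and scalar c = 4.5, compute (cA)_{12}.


Scalar multiplication: (cA)_{ij} = c * A_{ij}.
c = 4.5
A_{12} = -7.5
(cA)_{12} = 4.5 * -7.5 = -33.75

-33.75


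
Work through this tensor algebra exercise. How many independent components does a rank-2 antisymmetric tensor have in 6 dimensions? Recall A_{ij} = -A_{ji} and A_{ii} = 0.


An antisymmetric rank-2 tensor satisfies A_{ij} = -A_{ji}, so diagonal entries are zero.
The independent components are the upper-triangular entries: C(n, 2) = n(n-1)/2.
n = 6
C(6, 2) = 6 * 5 / 2 = 30 / 2 = 15

15


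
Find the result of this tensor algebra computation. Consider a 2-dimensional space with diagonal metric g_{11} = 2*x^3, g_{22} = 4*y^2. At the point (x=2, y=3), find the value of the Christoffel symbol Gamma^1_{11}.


For a diagonal metric, Gamma^k_{ij} = (1/2) g^{kk} (dg_{ik}/dx_j + dg_{jk}/dx_i - dg_{ij}/dx_k).
The metric is diagonal, so g_{ab} = 0 for a != b.
At the given point: g_{11} = 16, g_{22} = 36
g^{11} = 1/16
dg_{11}/dx_1 = dg_{11}/dx_1 = 24
dg_{11}/dx_1 = dg_{11}/dx_1 = 24
dg_{11}/dx_1 = dg_{11}/dx_1 = 24
Numerator = 24 + 24 - 24 = 24
Gamma^1_{11} = 24 / (2 * 16) = 3/4

3/4


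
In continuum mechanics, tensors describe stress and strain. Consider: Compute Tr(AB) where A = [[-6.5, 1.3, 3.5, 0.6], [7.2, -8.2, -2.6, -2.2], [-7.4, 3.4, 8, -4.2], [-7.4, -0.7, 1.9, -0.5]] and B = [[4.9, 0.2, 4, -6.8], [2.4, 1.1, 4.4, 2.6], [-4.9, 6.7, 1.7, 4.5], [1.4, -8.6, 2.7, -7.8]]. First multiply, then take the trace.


Tr(AB) = sum_i (AB)_{ii} where (AB)_{ii} = sum_k A_{ik} B_{ki}.
(AB)_{11} = -6.5*4.9 + 1.3*2.4 + 3.5*-4.9 + 0.6*1.4 = -45.04
(AB)_{22} = 7.2*0.2 + -8.2*1.1 + -2.6*6.7 + -2.2*-8.6 = -6.08
(AB)_{33} = -7.4*4 + 3.4*4.4 + 8*1.7 + -4.2*2.7 = -12.38
(AB)_{44} = -7.4*-6.8 + -0.7*2.6 + 1.9*4.5 + -0.5*-7.8 = 60.95
Tr(AB) = -45.04 + -6.08 + -12.38 + 60.95 = -2.55

-2.55


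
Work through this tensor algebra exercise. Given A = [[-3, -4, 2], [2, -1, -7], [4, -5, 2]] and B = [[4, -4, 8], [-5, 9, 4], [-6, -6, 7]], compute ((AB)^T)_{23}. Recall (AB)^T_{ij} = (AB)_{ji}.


(AB)^T_{ij} = (AB)_{ji} = sum_k A_{jk} B_{ki}.
For i=2, j=3 we need (AB)_{32}:
A_{31} * B_{12} = 4 * -4 = -16
A_{32} * B_{22} = -5 * 9 = -45
A_{33} * B_{32} = 2 * -6 = -12
Sum = -16 + -45 + -12 = -73

-73


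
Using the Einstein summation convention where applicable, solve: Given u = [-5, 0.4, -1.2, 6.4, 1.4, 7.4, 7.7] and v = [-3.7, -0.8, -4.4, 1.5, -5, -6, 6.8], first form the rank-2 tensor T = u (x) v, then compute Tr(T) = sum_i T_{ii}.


The outer product gives T_{ij} = u_i v_j.
The trace (contraction) is Tr(T) = sum_i T_{ii} = sum_i u_i v_i.
Diagonal entries:
T_{11} = u_1 * v_1 = -5 * -3.7 = 18.5
T_{22} = u_2 * v_2 = 0.4 * -0.8 = -0.32
T_{33} = u_3 * v_3 = -1.2 * -4.4 = 5.28
T_{44} = u_4 * v_4 = 6.4 * 1.5 = 9.6
T_{55} = u_5 * v_5 = 1.4 * -5 = -7
T_{66} = u_6 * v_6 = 7.4 * -6 = -44.4
T_{77} = u_7 * v_7 = 7.7 * 6.8 = 52.36
Tr(T) = 18.5 + -0.32 + 5.28 + 9.6 + -7 + -44.4 + 52.36 = 34.02

34.02


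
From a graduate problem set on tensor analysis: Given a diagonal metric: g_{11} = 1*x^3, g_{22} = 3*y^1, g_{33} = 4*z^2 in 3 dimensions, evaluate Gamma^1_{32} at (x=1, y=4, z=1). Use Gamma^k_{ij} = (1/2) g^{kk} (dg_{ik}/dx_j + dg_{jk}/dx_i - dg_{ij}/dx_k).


For a diagonal metric, Gamma^k_{ij} = (1/2) g^{kk} (dg_{ik}/dx_j + dg_{jk}/dx_i - dg_{ij}/dx_k).
The metric is diagonal, so g_{ab} = 0 for a != b.
At the given point: g_{11} = 1, g_{22} = 12, g_{33} = 4
g^{11} = 1/1
dg_{31}/dx_2 = 0 (off-diagonal)
dg_{21}/dx_3 = 0 (off-diagonal)
dg_{32}/dx_1 = 0 (off-diagonal)
Numerator = 0 + 0 - 0 = 0
Gamma^1_{32} = 0 / (2 * 1) = 0

0


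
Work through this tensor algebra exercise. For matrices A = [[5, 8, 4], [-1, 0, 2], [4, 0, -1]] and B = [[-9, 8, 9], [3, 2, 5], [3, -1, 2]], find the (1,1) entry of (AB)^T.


(AB)^T_{ij} = (AB)_{ji} = sum_k A_{jk} B_{ki}.
For i=1, j=1 we need (AB)_{11}:
A_{11} * B_{11} = 5 * -9 = -45
A_{12} * B_{21} = 8 * 3 = 24
A_{13} * B_{31} = 4 * 3 = 12
Sum = -45 + 24 + 12 = -9

-9


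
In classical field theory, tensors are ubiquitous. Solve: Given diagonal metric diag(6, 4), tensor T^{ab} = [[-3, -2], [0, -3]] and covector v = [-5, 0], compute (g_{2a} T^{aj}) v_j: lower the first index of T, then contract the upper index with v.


Step 1: lower the first index. For a diagonal metric, g_{ia} T^{aj} = g_{ii} T^{ij} (no sum on i).
g_{22} = 4
S_2{}^1 = 4 * T^{21} = 4 * 0 = 0
S_2{}^2 = 4 * T^{22} = 4 * -3 = -12
Step 2: contract S_2{}^j with v_j.
S_2{}^1 * v_1 = 0 * -5 = 0
S_2{}^2 * v_2 = -12 * 0 = 0
Result = 0 + 0 = 0

0


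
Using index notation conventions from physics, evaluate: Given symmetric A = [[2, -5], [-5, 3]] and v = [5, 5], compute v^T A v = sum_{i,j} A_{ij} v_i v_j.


First compute Av:
(Av)_1 = 2*5 + -5*5 = -15
(Av)_2 = -5*5 + 3*5 = -10
Av = [-15, -10]
Then v^T (Av) = 5*-15 + 5*-10
= -75 + -50 = -125

-125


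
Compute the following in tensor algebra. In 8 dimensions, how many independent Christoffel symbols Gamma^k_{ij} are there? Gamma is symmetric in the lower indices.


Christoffel symbols Gamma^k_{ij} are symmetric in i,j, so there are d * d(d+1)/2 independent symbols.
d = 8
d(d+1)/2 = 8 * 9 / 2 = 36
Total = 8 * 36 = 288

288


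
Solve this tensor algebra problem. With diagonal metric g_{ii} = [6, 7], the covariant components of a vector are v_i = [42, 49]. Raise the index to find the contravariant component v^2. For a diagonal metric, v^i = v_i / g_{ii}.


To raise an index with a diagonal metric: v^i = v_i / g_{ii}.
For index 2: v_2 = 49, g_{22} = 7
v^2 = 49 / 7 = 7

7


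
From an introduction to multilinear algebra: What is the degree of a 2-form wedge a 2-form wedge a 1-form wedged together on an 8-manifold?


The degree of a wedge product is the sum of the degrees of the individual forms.
Degrees: 2, 2, 1
Total degree = 2 + 2 + 1 = 5

5


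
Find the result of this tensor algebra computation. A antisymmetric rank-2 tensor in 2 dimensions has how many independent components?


A antisymmetric rank-2 tensor in d dimensions has d(d-1)/2 independent components.
d = 2
d(d-1)/2 = 2 * 1 / 2 = 2 / 2 = 1

1


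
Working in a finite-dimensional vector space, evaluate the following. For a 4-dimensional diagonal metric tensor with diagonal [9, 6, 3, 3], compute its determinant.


For a diagonal metric, the determinant is the product of diagonal entries.
Diagonal entries: 9, 6, 3, 3
det(g) = 9 * 6 * 3 * 3 = 486

486


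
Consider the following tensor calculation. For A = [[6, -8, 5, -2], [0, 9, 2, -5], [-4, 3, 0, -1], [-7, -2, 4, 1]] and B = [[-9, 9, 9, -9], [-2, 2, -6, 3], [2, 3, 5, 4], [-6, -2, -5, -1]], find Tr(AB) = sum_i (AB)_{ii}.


Tr(AB) = sum_i (AB)_{ii} where (AB)_{ii} = sum_k A_{ik} B_{ki}.
(AB)_{11} = 6*-9 + -8*-2 + 5*2 + -2*-6 = -16
(AB)_{22} = 0*9 + 9*2 + 2*3 + -5*-2 = 34
(AB)_{33} = -4*9 + 3*-6 + 0*5 + -1*-5 = -49
(AB)_{44} = -7*-9 + -2*3 + 4*4 + 1*-1 = 72
Tr(AB) = -16 + 34 + -49 + 72 = 41

41


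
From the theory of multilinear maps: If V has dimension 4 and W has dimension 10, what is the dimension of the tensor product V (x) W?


The dimension of a tensor product is the product of dimensions.
dim(V) = 4, dim(W) = 10
dim(V (x) W) = 4 * 10 = 40

40


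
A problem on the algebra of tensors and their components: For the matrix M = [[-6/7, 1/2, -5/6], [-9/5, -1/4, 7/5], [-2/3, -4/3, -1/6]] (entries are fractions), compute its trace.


The trace is the sum of diagonal entries.
Diagonal: M[1,1] = -6/7, M[2,2] = -1/4, M[3,3] = -1/6
Tr(M) = -6/7 + -1/4 + -1/6
Computing step by step:
After adding M[1,1]: -6/7
After adding M[2,2]: -31/28
After adding M[3,3]: -107/84
Tr(M) = -107/84

-107/84


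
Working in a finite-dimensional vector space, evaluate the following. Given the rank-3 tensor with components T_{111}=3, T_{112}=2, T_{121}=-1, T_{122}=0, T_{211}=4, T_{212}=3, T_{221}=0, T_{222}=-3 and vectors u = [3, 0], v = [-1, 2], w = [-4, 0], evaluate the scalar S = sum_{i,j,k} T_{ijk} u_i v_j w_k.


S = sum over i,j,k of T_{ijk} u_i v_j w_k. Expanding all 8 terms:
T_{111}*u_1*v_1*w_1 = 3*3*-1*-4 = 36  (running total: 36)
T_{112}*u_1*v_1*w_2 = 2*3*-1*0 = 0  (running total: 36)
T_{121}*u_1*v_2*w_1 = -1*3*2*-4 = 24  (running total: 60)
T_{122}*u_1*v_2*w_2 = 0*3*2*0 = 0  (running total: 60)
T_{211}*u_2*v_1*w_1 = 4*0*-1*-4 = 0  (running total: 60)
T_{212}*u_2*v_1*w_2 = 3*0*-1*0 = 0  (running total: 60)
T_{221}*u_2*v_2*w_1 = 0*0*2*-4 = 0  (running total: 60)
T_{222}*u_2*v_2*w_2 = -3*0*2*0 = 0  (running total: 60)
S = 60

60


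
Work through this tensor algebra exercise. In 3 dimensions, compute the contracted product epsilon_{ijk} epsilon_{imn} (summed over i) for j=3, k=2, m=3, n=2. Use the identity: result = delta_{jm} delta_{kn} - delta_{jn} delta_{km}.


Using the identity: epsilon_{ijk} epsilon_{imn} = delta_{jm} delta_{kn} - delta_{jn} delta_{km}.
delta_{33} = 1
delta_{22} = 1
delta_{32} = 0
delta_{23} = 0
Result = 1 * 1 - 0 * 0 = 1 - 0 = 1

1


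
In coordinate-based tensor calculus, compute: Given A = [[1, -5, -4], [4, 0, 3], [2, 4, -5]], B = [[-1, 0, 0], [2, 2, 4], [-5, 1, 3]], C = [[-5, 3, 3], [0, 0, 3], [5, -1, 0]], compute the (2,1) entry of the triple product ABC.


(ABC)_{21} = sum_m (AB)_{2m} C_{m1}. First compute row 2 of AB.
(AB)_{21} = 4*-1 + 0*2 + 3*-5 = -19
(AB)_{22} = 4*0 + 0*2 + 3*1 = 3
(AB)_{23} = 4*0 + 0*4 + 3*3 = 9
Now contract with column 1 of C:
(AB)_{21} * C_{11} = -19 * -5 = 95
(AB)_{22} * C_{21} = 3 * 0 = 0
(AB)_{23} * C_{31} = 9 * 5 = 45
(ABC)_{21} = 95 + 0 + 45 = 140

140


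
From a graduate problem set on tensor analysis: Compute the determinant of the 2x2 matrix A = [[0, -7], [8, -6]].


For a 2x2 matrix [[a, b], [c, d]], det = a*d - b*c.
a = 0, b = -7, c = 8, d = -6
a*d = 0 * -6 = 0
b*c = -7 * 8 = -56
det = 0 - -56 = 56

56


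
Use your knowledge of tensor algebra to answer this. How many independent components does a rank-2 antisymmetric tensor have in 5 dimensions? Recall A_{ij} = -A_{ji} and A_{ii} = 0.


An antisymmetric rank-2 tensor satisfies A_{ij} = -A_{ji}, so diagonal entries are zero.
The independent components are the upper-triangular entries: C(n, 2) = n(n-1)/2.
n = 5
C(5, 2) = 5 * 4 / 2 = 20 / 2 = 10

10


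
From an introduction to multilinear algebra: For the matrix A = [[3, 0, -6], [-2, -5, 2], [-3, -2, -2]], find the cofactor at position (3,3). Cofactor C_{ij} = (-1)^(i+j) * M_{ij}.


To find cofactor C_{33}, delete row 3 and column 3.
The resulting 2x2 submatrix is: [[3, 0], [-2, -5]]
Minor M_{33} = 3*-5 - 0*-2
  = -15 - 0 = -15
Sign = (-1)^(3+3) = (-1)^6 = 1
Cofactor C_{33} = 1 * -15 = -15

-15


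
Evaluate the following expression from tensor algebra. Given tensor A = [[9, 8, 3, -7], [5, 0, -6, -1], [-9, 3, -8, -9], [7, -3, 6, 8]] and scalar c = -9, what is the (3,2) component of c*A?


Scalar multiplication: (cA)_{ij} = c * A_{ij}.
c = -9
A_{32} = 3
(cA)_{32} = -9 * 3 = -27

-27


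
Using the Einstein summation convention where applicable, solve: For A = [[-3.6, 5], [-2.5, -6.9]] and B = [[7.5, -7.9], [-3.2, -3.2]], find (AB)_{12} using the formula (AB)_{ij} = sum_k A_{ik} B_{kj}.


(AB)_{ij} = sum_k A_{ik} B_{kj}.
For i=1, j=2:
A_{11} * B_{12} = -3.6 * -7.9 = 28.44
A_{12} * B_{22} = 5 * -3.2 = -16
Sum = 28.44 + -16 = 12.44

12.44


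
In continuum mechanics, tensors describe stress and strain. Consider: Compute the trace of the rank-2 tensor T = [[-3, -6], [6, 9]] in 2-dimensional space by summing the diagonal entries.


The contraction (trace) of a rank-2 tensor is the sum of its diagonal elements.
Diagonal entries: A[1,1] = -3, A[2,2] = 9
Tr(A) = -3 + 9 = 6

6


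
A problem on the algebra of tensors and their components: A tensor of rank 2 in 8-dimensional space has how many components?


The number of components of a rank-r tensor in d dimensions is d^r.
Here d = 8 and r = 2.
8^2 = 64

64


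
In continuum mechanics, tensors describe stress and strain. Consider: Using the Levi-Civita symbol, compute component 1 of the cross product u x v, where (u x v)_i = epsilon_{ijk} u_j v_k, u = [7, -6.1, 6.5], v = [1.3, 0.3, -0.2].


(u x v)_1 = sum_{j,k} epsilon_{1jk} u_j v_k. Only permutations of (1,2,3) contribute; the two non-zero terms are:
eps_{123} u_2 v_3 = 1 * -6.1 * -0.2 = 1.22
eps_{132} u_3 v_2 = -1 * 6.5 * 0.3 = -1.95
(u x v)_1 = -0.73

-0.73


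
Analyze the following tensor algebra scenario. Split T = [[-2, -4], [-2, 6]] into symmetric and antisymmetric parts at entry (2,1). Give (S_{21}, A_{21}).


T_{21} = -2
T_{12} = -4
S_{21} = (-2 + -4)/2 = -6/2 = -3
A_{21} = (-2 - -4)/2 = 2/2 = 1
Check: S + A = -3 + 1 = -2 = T_{21}.

(-3, 1)


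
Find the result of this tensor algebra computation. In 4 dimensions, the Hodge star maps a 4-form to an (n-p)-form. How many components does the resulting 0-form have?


The Hodge dual of a p-form on an n-dimensional manifold is an (n-p)-form.
n = 4, p = 4, so dual degree = 4 - 4 = 0
The number of components is C(n, n-p) = C(4, 0) = 1

1


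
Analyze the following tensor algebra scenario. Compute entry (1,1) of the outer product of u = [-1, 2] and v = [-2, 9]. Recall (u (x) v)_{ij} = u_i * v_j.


The outer product entry T_{ij} = u_i * v_j.
We need i=1, j=1.
u_1 = -1, v_1 = -2
T_{1,1} = -1 * -2 = 2

2


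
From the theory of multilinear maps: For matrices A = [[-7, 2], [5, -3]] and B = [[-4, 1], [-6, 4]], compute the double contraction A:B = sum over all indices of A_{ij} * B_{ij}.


A:B = sum over all i,j of A_{ij} * B_{ij}.
Row 1: -7*-4=28, 2*1=2 => row sum = 30
Row 2: 5*-6=-30, -3*4=-12 => row sum = -42
Total = 30 + -42 = -12

-12


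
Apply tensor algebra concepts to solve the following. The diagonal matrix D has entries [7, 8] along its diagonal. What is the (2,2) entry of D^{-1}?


For a diagonal matrix, the inverse has entries (D^{-1})_{ii} = 1/d_{ii}.
The diagonal entries are: d_{11} = 7, d_{22} = 8
We need (D^{-1})_{22} = 1/d_{22} = 1/8 = 1/8

1/8


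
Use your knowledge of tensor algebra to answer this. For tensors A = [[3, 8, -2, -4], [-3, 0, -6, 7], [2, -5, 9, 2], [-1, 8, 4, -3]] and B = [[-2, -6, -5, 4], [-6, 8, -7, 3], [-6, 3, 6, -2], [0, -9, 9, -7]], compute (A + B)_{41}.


Tensor addition is component-wise: (A + B)_{ij} = A_{ij} + B_{ij}.
A_{41} = -1
B_{41} = 0
(A + B)_{41} = -1 + 0 = -1

-1


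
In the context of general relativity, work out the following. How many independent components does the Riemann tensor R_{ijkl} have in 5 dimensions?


The Riemann tensor in d dimensions has d^2(d^2 - 1)/12 independent components.
d = 5, so d^2 = 25
d^2 - 1 = 24
d^2(d^2 - 1) = 25 * 24 = 600
Divide by 12: 600 / 12 = 50

50


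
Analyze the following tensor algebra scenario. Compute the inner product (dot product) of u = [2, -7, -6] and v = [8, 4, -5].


The inner product u . v = sum of u_i * v_i.
Term-by-term: 2 * 8, -7 * 4, -6 * -5
Products: 16, -28, 30
Sum = 16 + -28 + 30 = 18

18


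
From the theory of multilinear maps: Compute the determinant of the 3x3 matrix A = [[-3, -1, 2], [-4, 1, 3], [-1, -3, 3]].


Expanding along the first row, det(A) = a11*M_11 - a12*M_12 + a13*M_13, where M_1j is the (1,j) minor.
Minor M_11 = 1*3 - 3*-3 = 12
Minor M_12 = -4*3 - 3*-1 = -9
Minor M_13 = -4*-3 - 1*-1 = 13
det = -3*(12) - -1*(-9) + 2*(13)
    = -36 - 9 + 26
    = -19

-19


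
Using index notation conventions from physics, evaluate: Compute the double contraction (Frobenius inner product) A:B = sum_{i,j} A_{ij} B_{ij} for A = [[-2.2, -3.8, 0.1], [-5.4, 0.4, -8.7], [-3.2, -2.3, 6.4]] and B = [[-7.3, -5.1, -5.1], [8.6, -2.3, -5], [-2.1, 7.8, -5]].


A:B = sum over all i,j of A_{ij} * B_{ij}.
Row 1: -2.2*-7.3=16.06, -3.8*-5.1=19.38, 0.1*-5.1=-0.51 => row sum = 34.93
Row 2: -5.4*8.6=-46.44, 0.4*-2.3=-0.92, -8.7*-5=43.5 => row sum = -3.86
Row 3: -3.2*-2.1=6.72, -2.3*7.8=-17.94, 6.4*-5=-32 => row sum = -43.22
Total = 34.93 + -3.86 + -43.22 = -12.15

-12.15


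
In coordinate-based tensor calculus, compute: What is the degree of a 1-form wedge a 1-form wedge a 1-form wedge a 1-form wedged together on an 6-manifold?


The degree of a wedge product is the sum of the degrees of the individual forms.
Degrees: 1, 1, 1, 1
Total degree = 1 + 1 + 1 + 1 = 4

4


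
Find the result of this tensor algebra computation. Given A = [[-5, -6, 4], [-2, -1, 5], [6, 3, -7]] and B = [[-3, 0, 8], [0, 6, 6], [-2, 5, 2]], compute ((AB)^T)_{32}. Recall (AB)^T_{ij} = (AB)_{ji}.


(AB)^T_{ij} = (AB)_{ji} = sum_k A_{jk} B_{ki}.
For i=3, j=2 we need (AB)_{23}:
A_{21} * B_{13} = -2 * 8 = -16
A_{22} * B_{23} = -1 * 6 = -6
A_{23} * B_{33} = 5 * 2 = 10
Sum = -16 + -6 + 10 = -12

-12


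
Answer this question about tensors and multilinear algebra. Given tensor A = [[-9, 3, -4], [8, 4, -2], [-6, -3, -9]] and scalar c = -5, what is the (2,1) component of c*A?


Scalar multiplication: (cA)_{ij} = c * A_{ij}.
c = -5
A_{21} = 8
(cA)_{21} = -5 * 8 = -40

-40


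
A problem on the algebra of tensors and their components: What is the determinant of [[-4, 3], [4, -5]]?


For a 2x2 matrix [[a, b], [c, d]], det = a*d - b*c.
a = -4, b = 3, c = 4, d = -5
a*d = -4 * -5 = 20
b*c = 3 * 4 = 12
det = 20 - 12 = 8

8


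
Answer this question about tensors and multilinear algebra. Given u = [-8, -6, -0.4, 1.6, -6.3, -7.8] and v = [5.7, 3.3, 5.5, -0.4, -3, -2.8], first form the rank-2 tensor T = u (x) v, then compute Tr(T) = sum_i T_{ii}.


The outer product gives T_{ij} = u_i v_j.
The trace (contraction) is Tr(T) = sum_i T_{ii} = sum_i u_i v_i.
Diagonal entries:
T_{11} = u_1 * v_1 = -8 * 5.7 = -45.6
T_{22} = u_2 * v_2 = -6 * 3.3 = -19.8
T_{33} = u_3 * v_3 = -0.4 * 5.5 = -2.2
T_{44} = u_4 * v_4 = 1.6 * -0.4 = -0.64
T_{55} = u_5 * v_5 = -6.3 * -3 = 18.9
T_{66} = u_6 * v_6 = -7.8 * -2.8 = 21.84
Tr(T) = -45.6 + -19.8 + -2.2 + -0.64 + 18.9 + 21.84 = -27.5

-27.5


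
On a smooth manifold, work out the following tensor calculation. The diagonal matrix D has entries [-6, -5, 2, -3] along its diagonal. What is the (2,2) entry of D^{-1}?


For a diagonal matrix, the inverse has entries (D^{-1})_{ii} = 1/d_{ii}.
The diagonal entries are: d_{11} = -6, d_{22} = -5, d_{33} = 2, d_{44} = -3
We need (D^{-1})_{22} = 1/d_{22} = 1/-5 = -1/5

-1/5


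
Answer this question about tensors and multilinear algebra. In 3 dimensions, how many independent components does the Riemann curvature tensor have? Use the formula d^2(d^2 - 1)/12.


The Riemann tensor in d dimensions has d^2(d^2 - 1)/12 independent components.
d = 3, so d^2 = 9
d^2 - 1 = 8
d^2(d^2 - 1) = 9 * 8 = 72
Divide by 12: 72 / 12 = 6

6


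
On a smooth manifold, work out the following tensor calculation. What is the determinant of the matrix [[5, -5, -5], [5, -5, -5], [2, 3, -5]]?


Expanding along the first row, det(A) = a11*M_11 - a12*M_12 + a13*M_13, where M_1j is the (1,j) minor.
Minor M_11 = -5*-5 - -5*3 = 40
Minor M_12 = 5*-5 - -5*2 = -15
Minor M_13 = 5*3 - -5*2 = 25
det = 5*(40) - -5*(-15) + -5*(25)
    = 200 - 75 + -125
    = 0

0


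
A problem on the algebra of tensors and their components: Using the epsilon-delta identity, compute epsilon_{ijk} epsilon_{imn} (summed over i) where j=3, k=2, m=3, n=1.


Using the identity: epsilon_{ijk} epsilon_{imn} = delta_{jm} delta_{kn} - delta_{jn} delta_{km}.
delta_{33} = 1
delta_{21} = 0
delta_{31} = 0
delta_{23} = 0
Result = 1 * 0 - 0 * 0 = 0 - 0 = 0

0


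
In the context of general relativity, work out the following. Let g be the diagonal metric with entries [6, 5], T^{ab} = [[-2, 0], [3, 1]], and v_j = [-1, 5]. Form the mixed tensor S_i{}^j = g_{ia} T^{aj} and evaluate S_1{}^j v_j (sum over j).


Step 1: lower the first index. For a diagonal metric, g_{ia} T^{aj} = g_{ii} T^{ij} (no sum on i).
g_{11} = 6
S_1{}^1 = 6 * T^{11} = 6 * -2 = -12
S_1{}^2 = 6 * T^{12} = 6 * 0 = 0
Step 2: contract S_1{}^j with v_j.
S_1{}^1 * v_1 = -12 * -1 = 12
S_1{}^2 * v_2 = 0 * 5 = 0
Result = 12 + 0 = 12

12


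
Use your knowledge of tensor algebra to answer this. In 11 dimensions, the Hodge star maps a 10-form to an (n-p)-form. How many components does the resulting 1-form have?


The Hodge dual of a p-form on an n-dimensional manifold is an (n-p)-form.
n = 11, p = 10, so dual degree = 11 - 10 = 1
The number of components is C(n, n-p) = C(11, 1) = 11

11


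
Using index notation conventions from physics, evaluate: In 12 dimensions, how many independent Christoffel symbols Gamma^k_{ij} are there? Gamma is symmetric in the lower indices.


Christoffel symbols Gamma^k_{ij} are symmetric in i,j, so there are d * d(d+1)/2 independent symbols.
d = 12
d(d+1)/2 = 12 * 13 / 2 = 78
Total = 12 * 78 = 936

936


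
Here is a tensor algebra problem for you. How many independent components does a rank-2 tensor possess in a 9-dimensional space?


The number of components of a rank-r tensor in d dimensions is d^r.
Here d = 9 and r = 2.
9^2 = 81

81


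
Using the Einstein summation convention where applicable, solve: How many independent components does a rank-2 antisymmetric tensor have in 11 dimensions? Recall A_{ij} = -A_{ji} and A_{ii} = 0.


An antisymmetric rank-2 tensor satisfies A_{ij} = -A_{ji}, so diagonal entries are zero.
The independent components are the upper-triangular entries: C(n, 2) = n(n-1)/2.
n = 11
C(11, 2) = 11 * 10 / 2 = 110 / 2 = 55

55


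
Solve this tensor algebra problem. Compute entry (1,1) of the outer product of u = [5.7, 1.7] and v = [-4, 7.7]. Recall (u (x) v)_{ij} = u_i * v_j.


The outer product entry T_{ij} = u_i * v_j.
We need i=1, j=1.
u_1 = 5.7, v_1 = -4
T_{1,1} = 5.7 * -4 = -22.8

-22.8


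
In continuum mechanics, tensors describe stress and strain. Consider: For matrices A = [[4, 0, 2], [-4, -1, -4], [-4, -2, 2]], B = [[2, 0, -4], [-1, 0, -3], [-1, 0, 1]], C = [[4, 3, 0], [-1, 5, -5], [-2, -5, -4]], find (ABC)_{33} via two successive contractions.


(ABC)_{33} = sum_m (AB)_{3m} C_{m3}. First compute row 3 of AB.
(AB)_{31} = -4*2 + -2*-1 + 2*-1 = -8
(AB)_{32} = -4*0 + -2*0 + 2*0 = 0
(AB)_{33} = -4*-4 + -2*-3 + 2*1 = 24
Now contract with column 3 of C:
(AB)_{31} * C_{13} = -8 * 0 = 0
(AB)_{32} * C_{23} = 0 * -5 = 0
(AB)_{33} * C_{33} = 24 * -4 = -96
(ABC)_{33} = 0 + 0 + -96 = -96

-96


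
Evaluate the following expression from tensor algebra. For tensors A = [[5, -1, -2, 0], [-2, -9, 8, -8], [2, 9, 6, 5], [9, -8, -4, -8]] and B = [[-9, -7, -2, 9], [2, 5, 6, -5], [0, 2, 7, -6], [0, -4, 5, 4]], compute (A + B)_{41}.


Tensor addition is component-wise: (A + B)_{ij} = A_{ij} + B_{ij}.
A_{41} = 9
B_{41} = 0
(A + B)_{41} = 9 + 0 = 9

9


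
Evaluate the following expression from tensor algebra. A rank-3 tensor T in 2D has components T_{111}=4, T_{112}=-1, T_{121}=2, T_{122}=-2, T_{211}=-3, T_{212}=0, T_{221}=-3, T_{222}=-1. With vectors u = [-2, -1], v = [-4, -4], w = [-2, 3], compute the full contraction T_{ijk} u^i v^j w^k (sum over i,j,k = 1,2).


S = sum over i,j,k of T_{ijk} u_i v_j w_k. Expanding all 8 terms:
T_{111}*u_1*v_1*w_1 = 4*-2*-4*-2 = -64  (running total: -64)
T_{112}*u_1*v_1*w_2 = -1*-2*-4*3 = -24  (running total: -88)
T_{121}*u_1*v_2*w_1 = 2*-2*-4*-2 = -32  (running total: -120)
T_{122}*u_1*v_2*w_2 = -2*-2*-4*3 = -48  (running total: -168)
T_{211}*u_2*v_1*w_1 = -3*-1*-4*-2 = 24  (running total: -144)
T_{212}*u_2*v_1*w_2 = 0*-1*-4*3 = 0  (running total: -144)
T_{221}*u_2*v_2*w_1 = -3*-1*-4*-2 = 24  (running total: -120)
T_{222}*u_2*v_2*w_2 = -1*-1*-4*3 = -12  (running total: -132)
S = -132

-132


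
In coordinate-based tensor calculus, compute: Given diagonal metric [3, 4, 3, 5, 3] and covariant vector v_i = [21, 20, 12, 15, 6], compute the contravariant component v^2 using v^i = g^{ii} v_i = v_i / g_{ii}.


To raise an index with a diagonal metric: v^i = v_i / g_{ii}.
For index 2: v_2 = 20, g_{22} = 4
v^2 = 20 / 4 = 5

5


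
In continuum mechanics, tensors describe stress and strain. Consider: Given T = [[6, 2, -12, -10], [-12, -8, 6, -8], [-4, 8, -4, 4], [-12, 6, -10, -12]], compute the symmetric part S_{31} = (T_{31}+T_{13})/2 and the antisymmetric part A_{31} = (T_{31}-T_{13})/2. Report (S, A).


T_{31} = -4
T_{13} = -12
S_{31} = (-4 + -12)/2 = -16/2 = -8
A_{31} = (-4 - -12)/2 = 8/2 = 4
Check: S + A = -8 + 4 = -4 = T_{31}.

(-8, 4)


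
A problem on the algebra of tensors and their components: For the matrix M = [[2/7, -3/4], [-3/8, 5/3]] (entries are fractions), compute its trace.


The trace is the sum of diagonal entries.
Diagonal: M[1,1] = 2/7, M[2,2] = 5/3
Tr(M) = 2/7 + 5/3
Computing step by step:
After adding M[1,1]: 2/7
After adding M[2,2]: 41/21
Tr(M) = 41/21

41/21


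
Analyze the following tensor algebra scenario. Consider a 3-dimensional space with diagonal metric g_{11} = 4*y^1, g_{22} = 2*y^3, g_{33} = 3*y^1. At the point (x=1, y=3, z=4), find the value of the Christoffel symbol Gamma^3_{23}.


For a diagonal metric, Gamma^k_{ij} = (1/2) g^{kk} (dg_{ik}/dx_j + dg_{jk}/dx_i - dg_{ij}/dx_k).
The metric is diagonal, so g_{ab} = 0 for a != b.
At the given point: g_{11} = 12, g_{22} = 54, g_{33} = 9
g^{33} = 1/9
dg_{23}/dx_3 = 0 (off-diagonal)
dg_{33}/dx_2 = dg_{33}/dx_2 = 3
dg_{23}/dx_3 = 0 (off-diagonal)
Numerator = 0 + 3 - 0 = 3
Gamma^3_{23} = 3 / (2 * 9) = 1/6

1/6


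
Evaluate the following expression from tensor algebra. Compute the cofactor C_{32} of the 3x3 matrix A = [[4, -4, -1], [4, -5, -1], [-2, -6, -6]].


To find cofactor C_{32}, delete row 3 and column 2.
The resulting 2x2 submatrix is: [[4, -1], [4, -1]]
Minor M_{32} = 4*-1 - -1*4
  = -4 - -4 = 0
Sign = (-1)^(3+2) = (-1)^5 = -1
Cofactor C_{32} = -1 * 0 = 0

0


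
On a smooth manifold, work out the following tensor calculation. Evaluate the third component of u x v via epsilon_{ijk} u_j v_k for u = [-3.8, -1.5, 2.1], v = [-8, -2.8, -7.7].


(u x v)_3 = sum_{j,k} epsilon_{3jk} u_j v_k. Only permutations of (1,2,3) contribute; the two non-zero terms are:
eps_{312} u_1 v_2 = 1 * -3.8 * -2.8 = 10.64
eps_{321} u_2 v_1 = -1 * -1.5 * -8 = -12
(u x v)_3 = -1.36

-1.36


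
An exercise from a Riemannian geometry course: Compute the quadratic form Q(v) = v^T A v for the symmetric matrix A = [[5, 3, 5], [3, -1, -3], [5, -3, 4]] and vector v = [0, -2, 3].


First compute Av:
(Av)_1 = 5*0 + 3*-2 + 5*3 = 9
(Av)_2 = 3*0 + -1*-2 + -3*3 = -7
(Av)_3 = 5*0 + -3*-2 + 4*3 = 18
Av = [9, -7, 18]
Then v^T (Av) = 0*9 + -2*-7 + 3*18
= 0 + 14 + 54 = 68

68


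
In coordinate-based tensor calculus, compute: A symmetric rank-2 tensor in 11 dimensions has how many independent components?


A symmetric rank-2 tensor in d dimensions has d(d+1)/2 independent components.
d = 11
d(d+1)/2 = 11 * 12 / 2 = 132 / 2 = 66

66


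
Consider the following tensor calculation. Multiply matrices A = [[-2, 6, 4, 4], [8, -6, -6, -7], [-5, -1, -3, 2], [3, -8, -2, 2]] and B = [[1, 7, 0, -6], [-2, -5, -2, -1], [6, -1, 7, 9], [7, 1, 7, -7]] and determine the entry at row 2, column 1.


(AB)_{ij} = sum_k A_{ik} B_{kj}.
For i=2, j=1:
A_{21} * B_{11} = 8 * 1 = 8
A_{22} * B_{21} = -6 * -2 = 12
A_{23} * B_{31} = -6 * 6 = -36
A_{24} * B_{41} = -7 * 7 = -49
Sum = 8 + 12 + -36 + -49 = -65

-65


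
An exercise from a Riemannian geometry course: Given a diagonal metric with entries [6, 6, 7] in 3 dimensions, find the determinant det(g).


For a diagonal metric, the determinant is the product of diagonal entries.
Diagonal entries: 6, 6, 7
det(g) = 6 * 6 * 7 = 252

252


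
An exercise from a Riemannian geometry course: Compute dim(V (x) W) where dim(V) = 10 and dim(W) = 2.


The dimension of a tensor product is the product of dimensions.
dim(V) = 10, dim(W) = 2
dim(V (x) W) = 10 * 2 = 20

20


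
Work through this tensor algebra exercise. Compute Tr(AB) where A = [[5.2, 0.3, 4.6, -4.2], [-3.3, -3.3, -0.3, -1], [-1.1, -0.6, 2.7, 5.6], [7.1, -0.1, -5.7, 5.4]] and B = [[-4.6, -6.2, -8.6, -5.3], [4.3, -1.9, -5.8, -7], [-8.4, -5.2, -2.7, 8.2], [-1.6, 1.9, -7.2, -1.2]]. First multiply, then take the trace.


Tr(AB) = sum_i (AB)_{ii} where (AB)_{ii} = sum_k A_{ik} B_{ki}.
(AB)_{11} = 5.2*-4.6 + 0.3*4.3 + 4.6*-8.4 + -4.2*-1.6 = -54.55
(AB)_{22} = -3.3*-6.2 + -3.3*-1.9 + -0.3*-5.2 + -1*1.9 = 26.39
(AB)_{33} = -1.1*-8.6 + -0.6*-5.8 + 2.7*-2.7 + 5.6*-7.2 = -34.67
(AB)_{44} = 7.1*-5.3 + -0.1*-7 + -5.7*8.2 + 5.4*-1.2 = -90.15
Tr(AB) = -54.55 + 26.39 + -34.67 + -90.15 = -152.98

-152.98


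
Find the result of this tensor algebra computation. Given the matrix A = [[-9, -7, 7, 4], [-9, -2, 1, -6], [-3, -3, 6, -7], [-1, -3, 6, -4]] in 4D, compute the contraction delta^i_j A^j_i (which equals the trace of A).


The contraction (trace) of a rank-2 tensor is the sum of its diagonal elements.
Diagonal entries: A[1,1] = -9, A[2,2] = -2, A[3,3] = 6, A[4,4] = -4
Tr(A) = -9 + -2 + 6 + -4 = -9

-9


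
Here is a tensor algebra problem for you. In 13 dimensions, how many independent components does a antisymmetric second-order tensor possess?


A antisymmetric rank-2 tensor in d dimensions has d(d-1)/2 independent components.
d = 13
d(d-1)/2 = 13 * 12 / 2 = 156 / 2 = 78

78


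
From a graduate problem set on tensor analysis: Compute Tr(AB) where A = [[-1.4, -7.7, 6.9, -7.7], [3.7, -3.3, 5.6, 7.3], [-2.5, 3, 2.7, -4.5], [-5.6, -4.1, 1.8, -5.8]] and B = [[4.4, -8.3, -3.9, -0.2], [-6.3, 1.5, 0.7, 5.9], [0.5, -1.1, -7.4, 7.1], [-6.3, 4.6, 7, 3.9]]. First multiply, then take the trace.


Tr(AB) = sum_i (AB)_{ii} where (AB)_{ii} = sum_k A_{ik} B_{ki}.
(AB)_{11} = -1.4*4.4 + -7.7*-6.3 + 6.9*0.5 + -7.7*-6.3 = 94.31
(AB)_{22} = 3.7*-8.3 + -3.3*1.5 + 5.6*-1.1 + 7.3*4.6 = -8.24
(AB)_{33} = -2.5*-3.9 + 3*0.7 + 2.7*-7.4 + -4.5*7 = -39.63
(AB)_{44} = -5.6*-0.2 + -4.1*5.9 + 1.8*7.1 + -5.8*3.9 = -32.91
Tr(AB) = 94.31 + -8.24 + -39.63 + -32.91 = 13.53

13.53


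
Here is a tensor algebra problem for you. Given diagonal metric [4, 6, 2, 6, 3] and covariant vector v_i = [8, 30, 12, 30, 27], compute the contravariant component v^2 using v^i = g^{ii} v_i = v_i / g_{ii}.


To raise an index with a diagonal metric: v^i = v_i / g_{ii}.
For index 2: v_2 = 30, g_{22} = 6
v^2 = 30 / 6 = 5

5


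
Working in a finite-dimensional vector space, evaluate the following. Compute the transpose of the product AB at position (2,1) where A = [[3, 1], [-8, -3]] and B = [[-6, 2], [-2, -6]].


(AB)^T_{ij} = (AB)_{ji} = sum_k A_{jk} B_{ki}.
For i=2, j=1 we need (AB)_{12}:
A_{11} * B_{12} = 3 * 2 = 6
A_{12} * B_{22} = 1 * -6 = -6
Sum = 6 + -6 = 0

0
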